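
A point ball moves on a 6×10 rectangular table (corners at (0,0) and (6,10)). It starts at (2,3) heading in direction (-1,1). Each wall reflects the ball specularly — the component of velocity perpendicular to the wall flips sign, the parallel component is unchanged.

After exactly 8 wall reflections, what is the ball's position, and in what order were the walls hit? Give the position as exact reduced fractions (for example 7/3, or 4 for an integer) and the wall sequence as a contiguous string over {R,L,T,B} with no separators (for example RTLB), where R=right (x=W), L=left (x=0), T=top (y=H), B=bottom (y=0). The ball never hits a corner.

1. t=2 → L at (0,5); v=(1,1)
2. t=5 → T at (5,10); v=(1,-1)
3. t=1 → R at (6,9); v=(-1,-1)
4. t=6 → L at (0,3); v=(1,-1)
5. t=3 → B at (3,0); v=(1,1)
6. t=3 → R at (6,3); v=(-1,1)
7. t=6 → L at (0,9); v=(1,1)
8. t=1 → T at (1,10); v=(1,-1)

Final position: (1,10)
Wall sequence: LTRLBRLT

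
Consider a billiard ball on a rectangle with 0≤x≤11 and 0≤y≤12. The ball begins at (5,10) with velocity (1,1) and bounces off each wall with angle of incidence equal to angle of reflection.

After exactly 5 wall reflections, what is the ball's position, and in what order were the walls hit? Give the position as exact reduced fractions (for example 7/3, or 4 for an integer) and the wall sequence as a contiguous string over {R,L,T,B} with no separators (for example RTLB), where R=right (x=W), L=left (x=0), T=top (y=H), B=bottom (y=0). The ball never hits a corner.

Final position: (9,12)
Wall sequence: TRBLT

1. t=2 → T at (7,12); v=(1,-1)
2. t=4 → R at (11,8); v=(-1,-1)
3. t=8 → B at (3,0); v=(-1,1)
4. t=3 → L at (0,3); v=(1,1)
5. t=9 → T at (9,12); v=(1,-1)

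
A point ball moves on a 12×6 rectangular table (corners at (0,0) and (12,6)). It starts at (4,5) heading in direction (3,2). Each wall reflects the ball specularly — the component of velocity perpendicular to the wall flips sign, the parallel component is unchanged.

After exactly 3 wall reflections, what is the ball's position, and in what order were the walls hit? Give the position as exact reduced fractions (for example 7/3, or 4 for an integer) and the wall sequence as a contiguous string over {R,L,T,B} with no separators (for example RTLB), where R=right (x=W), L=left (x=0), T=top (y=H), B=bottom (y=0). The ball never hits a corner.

1. t=1/2 → T at (11/2,6); v=(3,-2)
2. t=13/6 → R at (12,5/3); v=(-3,-2)
3. t=5/6 → B at (19/2,0); v=(-3,2)

Final position: (19/2,0)
Wall sequence: TRB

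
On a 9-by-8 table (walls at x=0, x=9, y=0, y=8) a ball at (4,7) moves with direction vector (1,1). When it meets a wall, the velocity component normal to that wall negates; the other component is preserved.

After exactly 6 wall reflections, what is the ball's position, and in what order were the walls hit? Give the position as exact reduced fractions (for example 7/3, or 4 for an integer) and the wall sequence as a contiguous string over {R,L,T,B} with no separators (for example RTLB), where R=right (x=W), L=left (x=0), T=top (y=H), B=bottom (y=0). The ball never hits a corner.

Final position: (9,2)
Wall sequence: TRBLTR

1. t=1 → T at (5,8); v=(1,-1)
2. t=4 → R at (9,4); v=(-1,-1)
3. t=4 → B at (5,0); v=(-1,1)
4. t=5 → L at (0,5); v=(1,1)
5. t=3 → T at (3,8); v=(1,-1)
6. t=6 → R at (9,2); v=(-1,-1)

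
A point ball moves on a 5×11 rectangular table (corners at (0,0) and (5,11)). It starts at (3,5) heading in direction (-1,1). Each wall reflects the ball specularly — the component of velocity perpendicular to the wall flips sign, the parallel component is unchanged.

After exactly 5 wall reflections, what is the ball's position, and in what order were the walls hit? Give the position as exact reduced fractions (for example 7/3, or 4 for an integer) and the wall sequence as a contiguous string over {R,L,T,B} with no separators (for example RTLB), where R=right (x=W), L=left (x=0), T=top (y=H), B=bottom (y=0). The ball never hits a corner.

Final position: (4,0)
Wall sequence: LTRLB

1. t=3 → L at (0,8); v=(1,1)
2. t=3 → T at (3,11); v=(1,-1)
3. t=2 → R at (5,9); v=(-1,-1)
4. t=5 → L at (0,4); v=(1,-1)
5. t=4 → B at (4,0); v=(1,1)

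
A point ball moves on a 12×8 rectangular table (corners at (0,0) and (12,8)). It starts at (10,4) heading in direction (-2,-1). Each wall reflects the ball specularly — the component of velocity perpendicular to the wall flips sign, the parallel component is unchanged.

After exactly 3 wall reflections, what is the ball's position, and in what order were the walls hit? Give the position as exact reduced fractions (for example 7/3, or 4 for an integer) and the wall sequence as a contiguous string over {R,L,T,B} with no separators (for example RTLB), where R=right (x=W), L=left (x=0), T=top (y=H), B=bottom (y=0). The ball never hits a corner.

Final position: (12,7)
Wall sequence: BLR

1. t=4 → B at (2,0); v=(-2,1)
2. t=1 → L at (0,1); v=(2,1)
3. t=6 → R at (12,7); v=(-2,1)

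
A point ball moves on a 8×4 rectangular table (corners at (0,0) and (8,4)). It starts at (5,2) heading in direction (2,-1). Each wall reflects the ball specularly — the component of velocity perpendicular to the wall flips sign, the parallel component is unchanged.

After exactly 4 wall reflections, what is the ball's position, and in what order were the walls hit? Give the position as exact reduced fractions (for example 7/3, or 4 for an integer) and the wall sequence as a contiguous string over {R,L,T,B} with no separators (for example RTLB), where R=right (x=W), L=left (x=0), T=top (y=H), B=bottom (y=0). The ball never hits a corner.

1. t=3/2 → R at (8,1/2); v=(-2,-1)
2. t=1/2 → B at (7,0); v=(-2,1)
3. t=7/2 → L at (0,7/2); v=(2,1)
4. t=1/2 → T at (1,4); v=(2,-1)

Final position: (1,4)
Wall sequence: RBLT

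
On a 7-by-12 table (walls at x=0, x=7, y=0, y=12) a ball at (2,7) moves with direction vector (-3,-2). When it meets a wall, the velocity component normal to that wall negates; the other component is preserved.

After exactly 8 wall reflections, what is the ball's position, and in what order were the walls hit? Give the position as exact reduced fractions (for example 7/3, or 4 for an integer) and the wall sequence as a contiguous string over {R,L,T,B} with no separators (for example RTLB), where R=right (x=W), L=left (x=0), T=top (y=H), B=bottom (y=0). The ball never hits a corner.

1. t=2/3 → L at (0,17/3); v=(3,-2)
2. t=7/3 → R at (7,1); v=(-3,-2)
3. t=1/2 → B at (11/2,0); v=(-3,2)
4. t=11/6 → L at (0,11/3); v=(3,2)
5. t=7/3 → R at (7,25/3); v=(-3,2)
6. t=11/6 → T at (3/2,12); v=(-3,-2)
7. t=1/2 → L at (0,11); v=(3,-2)
8. t=7/3 → R at (7,19/3); v=(-3,-2)

Final position: (7,19/3)
Wall sequence: LRBLRTLR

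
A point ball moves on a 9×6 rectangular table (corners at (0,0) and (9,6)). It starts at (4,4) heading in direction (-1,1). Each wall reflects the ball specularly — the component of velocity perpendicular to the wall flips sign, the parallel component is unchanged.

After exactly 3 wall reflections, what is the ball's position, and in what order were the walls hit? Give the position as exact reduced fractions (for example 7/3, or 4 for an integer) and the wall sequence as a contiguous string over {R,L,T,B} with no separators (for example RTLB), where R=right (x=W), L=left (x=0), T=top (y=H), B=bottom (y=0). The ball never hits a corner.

1. t=2 → T at (2,6); v=(-1,-1)
2. t=2 → L at (0,4); v=(1,-1)
3. t=4 → B at (4,0); v=(1,1)

Final position: (4,0)
Wall sequence: TLB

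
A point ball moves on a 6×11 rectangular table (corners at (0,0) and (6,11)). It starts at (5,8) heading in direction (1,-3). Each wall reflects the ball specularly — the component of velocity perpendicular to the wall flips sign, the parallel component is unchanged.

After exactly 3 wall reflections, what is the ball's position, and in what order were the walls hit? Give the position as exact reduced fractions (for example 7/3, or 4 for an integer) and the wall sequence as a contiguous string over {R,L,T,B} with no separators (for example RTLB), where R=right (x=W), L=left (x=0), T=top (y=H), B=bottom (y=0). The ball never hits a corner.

1. t=1 → R at (6,5); v=(-1,-3)
2. t=5/3 → B at (13/3,0); v=(-1,3)
3. t=11/3 → T at (2/3,11); v=(-1,-3)

Final position: (2/3,11)
Wall sequence: RBT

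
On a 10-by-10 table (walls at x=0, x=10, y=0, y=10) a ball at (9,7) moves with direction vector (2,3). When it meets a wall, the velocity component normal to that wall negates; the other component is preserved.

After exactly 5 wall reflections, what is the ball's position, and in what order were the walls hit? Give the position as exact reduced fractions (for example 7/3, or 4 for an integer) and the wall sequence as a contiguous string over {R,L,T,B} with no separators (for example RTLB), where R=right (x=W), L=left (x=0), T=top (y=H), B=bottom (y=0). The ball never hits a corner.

Final position: (13/3,10)
Wall sequence: RTBLT

1. t=1/2 → R at (10,17/2); v=(-2,3)
2. t=1/2 → T at (9,10); v=(-2,-3)
3. t=10/3 → B at (7/3,0); v=(-2,3)
4. t=7/6 → L at (0,7/2); v=(2,3)
5. t=13/6 → T at (13/3,10); v=(2,-3)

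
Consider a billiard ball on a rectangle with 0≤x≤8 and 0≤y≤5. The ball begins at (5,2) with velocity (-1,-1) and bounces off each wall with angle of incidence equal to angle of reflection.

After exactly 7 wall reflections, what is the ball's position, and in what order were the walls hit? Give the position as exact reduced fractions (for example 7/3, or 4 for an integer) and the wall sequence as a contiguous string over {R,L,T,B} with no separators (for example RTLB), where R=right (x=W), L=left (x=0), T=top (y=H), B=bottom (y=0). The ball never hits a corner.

Final position: (0,1)
Wall sequence: BLTBRTL

1. t=2 → B at (3,0); v=(-1,1)
2. t=3 → L at (0,3); v=(1,1)
3. t=2 → T at (2,5); v=(1,-1)
4. t=5 → B at (7,0); v=(1,1)
5. t=1 → R at (8,1); v=(-1,1)
6. t=4 → T at (4,5); v=(-1,-1)
7. t=4 → L at (0,1); v=(1,-1)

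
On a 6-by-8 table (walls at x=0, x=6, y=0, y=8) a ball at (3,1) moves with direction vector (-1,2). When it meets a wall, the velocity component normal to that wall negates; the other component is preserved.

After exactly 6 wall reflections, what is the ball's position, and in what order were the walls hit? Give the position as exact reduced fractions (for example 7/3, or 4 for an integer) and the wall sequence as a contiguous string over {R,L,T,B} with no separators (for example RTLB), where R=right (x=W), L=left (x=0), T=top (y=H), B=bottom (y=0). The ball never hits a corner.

1. t=3 → L at (0,7); v=(1,2)
2. t=1/2 → T at (1/2,8); v=(1,-2)
3. t=4 → B at (9/2,0); v=(1,2)
4. t=3/2 → R at (6,3); v=(-1,2)
5. t=5/2 → T at (7/2,8); v=(-1,-2)
6. t=7/2 → L at (0,1); v=(1,-2)

Final position: (0,1)
Wall sequence: LTBRTL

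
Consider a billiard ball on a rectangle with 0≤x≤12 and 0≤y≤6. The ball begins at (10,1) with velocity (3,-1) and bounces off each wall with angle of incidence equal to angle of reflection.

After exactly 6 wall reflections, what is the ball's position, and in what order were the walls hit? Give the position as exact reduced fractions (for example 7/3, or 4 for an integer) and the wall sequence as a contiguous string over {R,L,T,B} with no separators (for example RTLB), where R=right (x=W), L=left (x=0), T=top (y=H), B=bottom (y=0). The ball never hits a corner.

1. t=2/3 → R at (12,1/3); v=(-3,-1)
2. t=1/3 → B at (11,0); v=(-3,1)
3. t=11/3 → L at (0,11/3); v=(3,1)
4. t=7/3 → T at (7,6); v=(3,-1)
5. t=5/3 → R at (12,13/3); v=(-3,-1)
6. t=4 → L at (0,1/3); v=(3,-1)

Final position: (0,1/3)
Wall sequence: RBLTRL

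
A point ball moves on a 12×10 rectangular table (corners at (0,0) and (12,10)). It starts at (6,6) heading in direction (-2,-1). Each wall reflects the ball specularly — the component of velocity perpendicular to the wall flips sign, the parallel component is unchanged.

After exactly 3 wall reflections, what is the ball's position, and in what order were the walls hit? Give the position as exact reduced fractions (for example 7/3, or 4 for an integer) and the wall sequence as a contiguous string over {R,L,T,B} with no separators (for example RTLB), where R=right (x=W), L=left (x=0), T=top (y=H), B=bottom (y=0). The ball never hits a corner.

1. t=3 → L at (0,3); v=(2,-1)
2. t=3 → B at (6,0); v=(2,1)
3. t=3 → R at (12,3); v=(-2,1)

Final position: (12,3)
Wall sequence: LBR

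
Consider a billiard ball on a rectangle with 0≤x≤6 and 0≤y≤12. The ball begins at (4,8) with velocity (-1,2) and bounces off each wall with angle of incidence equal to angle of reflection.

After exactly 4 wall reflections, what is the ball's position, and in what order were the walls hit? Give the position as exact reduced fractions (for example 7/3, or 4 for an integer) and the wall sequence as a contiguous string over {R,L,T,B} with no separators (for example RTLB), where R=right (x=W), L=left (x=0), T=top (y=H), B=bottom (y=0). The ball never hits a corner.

1. t=2 → T at (2,12); v=(-1,-2)
2. t=2 → L at (0,8); v=(1,-2)
3. t=4 → B at (4,0); v=(1,2)
4. t=2 → R at (6,4); v=(-1,2)

Final position: (6,4)
Wall sequence: TLBR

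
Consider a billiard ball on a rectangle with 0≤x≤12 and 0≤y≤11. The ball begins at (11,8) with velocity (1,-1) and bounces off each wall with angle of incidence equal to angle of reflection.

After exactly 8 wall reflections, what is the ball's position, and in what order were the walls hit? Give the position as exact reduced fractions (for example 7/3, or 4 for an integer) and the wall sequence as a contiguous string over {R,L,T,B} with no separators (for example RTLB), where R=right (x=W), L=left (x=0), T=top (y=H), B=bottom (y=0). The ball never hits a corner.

Final position: (4,11)
Wall sequence: RBLTRBLT

1. t=1 → R at (12,7); v=(-1,-1)
2. t=7 → B at (5,0); v=(-1,1)
3. t=5 → L at (0,5); v=(1,1)
4. t=6 → T at (6,11); v=(1,-1)
5. t=6 → R at (12,5); v=(-1,-1)
6. t=5 → B at (7,0); v=(-1,1)
7. t=7 → L at (0,7); v=(1,1)
8. t=4 → T at (4,11); v=(1,-1)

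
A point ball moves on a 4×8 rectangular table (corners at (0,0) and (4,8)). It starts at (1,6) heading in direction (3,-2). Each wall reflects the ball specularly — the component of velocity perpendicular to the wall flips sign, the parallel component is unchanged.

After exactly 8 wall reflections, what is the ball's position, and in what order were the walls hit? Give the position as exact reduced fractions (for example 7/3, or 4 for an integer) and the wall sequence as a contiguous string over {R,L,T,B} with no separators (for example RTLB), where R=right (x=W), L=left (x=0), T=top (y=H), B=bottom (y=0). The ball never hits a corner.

1. t=1 → R at (4,4); v=(-3,-2)
2. t=4/3 → L at (0,4/3); v=(3,-2)
3. t=2/3 → B at (2,0); v=(3,2)
4. t=2/3 → R at (4,4/3); v=(-3,2)
5. t=4/3 → L at (0,4); v=(3,2)
6. t=4/3 → R at (4,20/3); v=(-3,2)
7. t=2/3 → T at (2,8); v=(-3,-2)
8. t=2/3 → L at (0,20/3); v=(3,-2)

Final position: (0,20/3)
Wall sequence: RLBRLRTL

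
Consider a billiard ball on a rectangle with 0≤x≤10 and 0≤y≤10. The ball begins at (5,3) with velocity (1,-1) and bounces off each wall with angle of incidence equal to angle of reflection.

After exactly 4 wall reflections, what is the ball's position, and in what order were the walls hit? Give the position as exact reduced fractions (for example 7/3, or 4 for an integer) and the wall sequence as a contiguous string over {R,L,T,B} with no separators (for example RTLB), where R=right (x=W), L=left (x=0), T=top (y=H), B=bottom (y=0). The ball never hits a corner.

1. t=3 → B at (8,0); v=(1,1)
2. t=2 → R at (10,2); v=(-1,1)
3. t=8 → T at (2,10); v=(-1,-1)
4. t=2 → L at (0,8); v=(1,-1)

Final position: (0,8)
Wall sequence: BRTL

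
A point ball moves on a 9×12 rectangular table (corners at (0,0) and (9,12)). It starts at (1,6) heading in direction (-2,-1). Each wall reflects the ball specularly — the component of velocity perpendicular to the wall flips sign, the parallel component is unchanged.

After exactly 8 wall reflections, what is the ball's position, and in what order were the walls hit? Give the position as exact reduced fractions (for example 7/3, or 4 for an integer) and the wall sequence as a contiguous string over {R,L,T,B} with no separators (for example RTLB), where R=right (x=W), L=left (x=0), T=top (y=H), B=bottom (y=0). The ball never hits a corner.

Final position: (9,7)
Wall sequence: LRBLRTLR

1. t=1/2 → L at (0,11/2); v=(2,-1)
2. t=9/2 → R at (9,1); v=(-2,-1)
3. t=1 → B at (7,0); v=(-2,1)
4. t=7/2 → L at (0,7/2); v=(2,1)
5. t=9/2 → R at (9,8); v=(-2,1)
6. t=4 → T at (1,12); v=(-2,-1)
7. t=1/2 → L at (0,23/2); v=(2,-1)
8. t=9/2 → R at (9,7); v=(-2,-1)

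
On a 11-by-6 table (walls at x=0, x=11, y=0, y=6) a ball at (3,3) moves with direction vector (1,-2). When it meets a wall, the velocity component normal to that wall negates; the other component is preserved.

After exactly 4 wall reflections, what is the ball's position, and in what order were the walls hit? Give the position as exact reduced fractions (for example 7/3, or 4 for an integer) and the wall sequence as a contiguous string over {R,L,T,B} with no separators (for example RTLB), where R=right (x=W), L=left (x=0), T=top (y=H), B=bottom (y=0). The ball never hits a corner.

1. t=3/2 → B at (9/2,0); v=(1,2)
2. t=3 → T at (15/2,6); v=(1,-2)
3. t=3 → B at (21/2,0); v=(1,2)
4. t=1/2 → R at (11,1); v=(-1,2)

Final position: (11,1)
Wall sequence: BTBR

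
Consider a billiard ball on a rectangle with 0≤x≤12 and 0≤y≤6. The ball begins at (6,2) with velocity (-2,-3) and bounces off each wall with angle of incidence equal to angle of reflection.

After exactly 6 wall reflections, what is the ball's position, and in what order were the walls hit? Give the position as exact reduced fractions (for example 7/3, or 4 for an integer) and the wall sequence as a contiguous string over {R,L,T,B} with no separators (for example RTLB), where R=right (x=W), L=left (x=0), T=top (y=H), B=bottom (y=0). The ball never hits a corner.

Final position: (34/3,0)
Wall sequence: BTLBTB

1. t=2/3 → B at (14/3,0); v=(-2,3)
2. t=2 → T at (2/3,6); v=(-2,-3)
3. t=1/3 → L at (0,5); v=(2,-3)
4. t=5/3 → B at (10/3,0); v=(2,3)
5. t=2 → T at (22/3,6); v=(2,-3)
6. t=2 → B at (34/3,0); v=(2,3)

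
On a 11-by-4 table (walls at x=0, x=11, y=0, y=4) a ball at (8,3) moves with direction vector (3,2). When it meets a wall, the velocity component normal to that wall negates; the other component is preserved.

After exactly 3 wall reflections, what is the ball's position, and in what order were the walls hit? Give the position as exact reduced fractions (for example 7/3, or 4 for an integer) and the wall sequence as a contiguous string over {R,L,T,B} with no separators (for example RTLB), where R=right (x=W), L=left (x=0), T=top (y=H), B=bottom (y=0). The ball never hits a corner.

1. t=1/2 → T at (19/2,4); v=(3,-2)
2. t=1/2 → R at (11,3); v=(-3,-2)
3. t=3/2 → B at (13/2,0); v=(-3,2)

Final position: (13/2,0)
Wall sequence: TRB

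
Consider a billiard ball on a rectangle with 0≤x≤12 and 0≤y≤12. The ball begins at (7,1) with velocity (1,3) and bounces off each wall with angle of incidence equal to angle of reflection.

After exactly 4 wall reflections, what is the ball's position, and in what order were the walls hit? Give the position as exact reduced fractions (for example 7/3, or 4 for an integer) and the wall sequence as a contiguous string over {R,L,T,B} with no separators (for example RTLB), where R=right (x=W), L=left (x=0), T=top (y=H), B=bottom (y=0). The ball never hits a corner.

1. t=11/3 → T at (32/3,12); v=(1,-3)
2. t=4/3 → R at (12,8); v=(-1,-3)
3. t=8/3 → B at (28/3,0); v=(-1,3)
4. t=4 → T at (16/3,12); v=(-1,-3)

Final position: (16/3,12)
Wall sequence: TRBT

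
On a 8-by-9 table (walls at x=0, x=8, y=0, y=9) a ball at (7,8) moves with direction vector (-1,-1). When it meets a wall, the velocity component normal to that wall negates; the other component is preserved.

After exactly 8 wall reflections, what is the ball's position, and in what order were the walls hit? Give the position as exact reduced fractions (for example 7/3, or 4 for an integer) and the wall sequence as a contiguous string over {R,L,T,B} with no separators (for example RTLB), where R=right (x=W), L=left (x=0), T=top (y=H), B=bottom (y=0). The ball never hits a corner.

1. t=7 → L at (0,1); v=(1,-1)
2. t=1 → B at (1,0); v=(1,1)
3. t=7 → R at (8,7); v=(-1,1)
4. t=2 → T at (6,9); v=(-1,-1)
5. t=6 → L at (0,3); v=(1,-1)
6. t=3 → B at (3,0); v=(1,1)
7. t=5 → R at (8,5); v=(-1,1)
8. t=4 → T at (4,9); v=(-1,-1)

Final position: (4,9)
Wall sequence: LBRTLBRT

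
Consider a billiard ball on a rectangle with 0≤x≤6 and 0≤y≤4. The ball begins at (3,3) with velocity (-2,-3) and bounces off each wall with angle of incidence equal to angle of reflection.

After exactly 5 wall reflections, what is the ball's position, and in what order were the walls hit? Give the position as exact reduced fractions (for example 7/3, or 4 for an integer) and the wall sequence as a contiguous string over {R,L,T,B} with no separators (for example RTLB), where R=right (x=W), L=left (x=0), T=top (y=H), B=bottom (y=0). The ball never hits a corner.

Final position: (6,5/2)
Wall sequence: BLTBR

1. t=1 → B at (1,0); v=(-2,3)
2. t=1/2 → L at (0,3/2); v=(2,3)
3. t=5/6 → T at (5/3,4); v=(2,-3)
4. t=4/3 → B at (13/3,0); v=(2,3)
5. t=5/6 → R at (6,5/2); v=(-2,3)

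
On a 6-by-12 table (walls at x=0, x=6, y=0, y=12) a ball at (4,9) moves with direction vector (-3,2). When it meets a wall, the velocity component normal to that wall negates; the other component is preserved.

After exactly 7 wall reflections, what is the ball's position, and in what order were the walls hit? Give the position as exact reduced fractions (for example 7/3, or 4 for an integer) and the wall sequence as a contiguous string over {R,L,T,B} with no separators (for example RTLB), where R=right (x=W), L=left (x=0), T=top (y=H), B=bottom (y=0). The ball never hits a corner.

1. t=4/3 → L at (0,35/3); v=(3,2)
2. t=1/6 → T at (1/2,12); v=(3,-2)
3. t=11/6 → R at (6,25/3); v=(-3,-2)
4. t=2 → L at (0,13/3); v=(3,-2)
5. t=2 → R at (6,1/3); v=(-3,-2)
6. t=1/6 → B at (11/2,0); v=(-3,2)
7. t=11/6 → L at (0,11/3); v=(3,2)

Final position: (0,11/3)
Wall sequence: LTRLRBL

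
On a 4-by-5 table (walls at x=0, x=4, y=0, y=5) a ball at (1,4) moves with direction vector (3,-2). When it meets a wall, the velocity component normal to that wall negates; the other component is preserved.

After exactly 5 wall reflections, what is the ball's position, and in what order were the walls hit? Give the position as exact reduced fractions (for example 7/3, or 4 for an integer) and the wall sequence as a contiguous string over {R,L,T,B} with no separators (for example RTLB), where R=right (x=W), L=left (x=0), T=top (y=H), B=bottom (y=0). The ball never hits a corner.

1. t=1 → R at (4,2); v=(-3,-2)
2. t=1 → B at (1,0); v=(-3,2)
3. t=1/3 → L at (0,2/3); v=(3,2)
4. t=4/3 → R at (4,10/3); v=(-3,2)
5. t=5/6 → T at (3/2,5); v=(-3,-2)

Final position: (3/2,5)
Wall sequence: RBLRT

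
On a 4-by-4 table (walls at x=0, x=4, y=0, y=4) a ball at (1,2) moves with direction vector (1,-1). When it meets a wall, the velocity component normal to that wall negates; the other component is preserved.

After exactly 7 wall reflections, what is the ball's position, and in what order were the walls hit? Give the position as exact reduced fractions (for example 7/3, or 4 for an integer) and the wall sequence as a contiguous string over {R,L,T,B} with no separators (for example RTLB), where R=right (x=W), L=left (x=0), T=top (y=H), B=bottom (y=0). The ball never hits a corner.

Final position: (1,4)
Wall sequence: BRTLBRT

1. t=2 → B at (3,0); v=(1,1)
2. t=1 → R at (4,1); v=(-1,1)
3. t=3 → T at (1,4); v=(-1,-1)
4. t=1 → L at (0,3); v=(1,-1)
5. t=3 → B at (3,0); v=(1,1)
6. t=1 → R at (4,1); v=(-1,1)
7. t=3 → T at (1,4); v=(-1,-1)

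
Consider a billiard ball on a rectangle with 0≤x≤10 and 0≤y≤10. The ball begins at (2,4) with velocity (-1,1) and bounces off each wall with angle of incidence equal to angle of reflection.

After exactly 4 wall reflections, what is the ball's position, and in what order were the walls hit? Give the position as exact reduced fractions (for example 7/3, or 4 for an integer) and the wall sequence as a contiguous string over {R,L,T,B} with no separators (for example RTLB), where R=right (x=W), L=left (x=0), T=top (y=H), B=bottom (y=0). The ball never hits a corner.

Final position: (6,0)
Wall sequence: LTRB

1. t=2 → L at (0,6); v=(1,1)
2. t=4 → T at (4,10); v=(1,-1)
3. t=6 → R at (10,4); v=(-1,-1)
4. t=4 → B at (6,0); v=(-1,1)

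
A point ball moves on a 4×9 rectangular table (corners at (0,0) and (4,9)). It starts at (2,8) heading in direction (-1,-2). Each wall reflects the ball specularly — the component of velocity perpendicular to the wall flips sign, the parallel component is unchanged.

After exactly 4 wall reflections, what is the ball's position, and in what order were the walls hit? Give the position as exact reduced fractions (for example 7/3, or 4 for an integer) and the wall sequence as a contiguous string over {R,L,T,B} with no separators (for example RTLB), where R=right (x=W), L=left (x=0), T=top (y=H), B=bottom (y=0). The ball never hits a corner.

Final position: (3/2,9)
Wall sequence: LBRT

1. t=2 → L at (0,4); v=(1,-2)
2. t=2 → B at (2,0); v=(1,2)
3. t=2 → R at (4,4); v=(-1,2)
4. t=5/2 → T at (3/2,9); v=(-1,-2)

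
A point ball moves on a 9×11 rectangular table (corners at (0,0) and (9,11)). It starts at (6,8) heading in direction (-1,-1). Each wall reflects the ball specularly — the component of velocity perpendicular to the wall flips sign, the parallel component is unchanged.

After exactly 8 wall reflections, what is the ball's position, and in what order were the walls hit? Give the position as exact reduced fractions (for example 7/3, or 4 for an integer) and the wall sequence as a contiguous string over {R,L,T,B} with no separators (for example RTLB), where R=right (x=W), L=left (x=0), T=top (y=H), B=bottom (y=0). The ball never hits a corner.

1. t=6 → L at (0,2); v=(1,-1)
2. t=2 → B at (2,0); v=(1,1)
3. t=7 → R at (9,7); v=(-1,1)
4. t=4 → T at (5,11); v=(-1,-1)
5. t=5 → L at (0,6); v=(1,-1)
6. t=6 → B at (6,0); v=(1,1)
7. t=3 → R at (9,3); v=(-1,1)
8. t=8 → T at (1,11); v=(-1,-1)

Final position: (1,11)
Wall sequence: LBRTLBRT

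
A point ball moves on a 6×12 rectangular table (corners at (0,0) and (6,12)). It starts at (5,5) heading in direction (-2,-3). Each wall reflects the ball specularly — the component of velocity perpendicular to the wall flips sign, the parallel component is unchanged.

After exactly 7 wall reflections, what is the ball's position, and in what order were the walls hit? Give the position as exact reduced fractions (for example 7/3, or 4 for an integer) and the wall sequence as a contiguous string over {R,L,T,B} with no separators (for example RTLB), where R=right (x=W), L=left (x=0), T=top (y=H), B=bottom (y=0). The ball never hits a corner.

Final position: (6,11/2)
Wall sequence: BLRTLBR

1. t=5/3 → B at (5/3,0); v=(-2,3)
2. t=5/6 → L at (0,5/2); v=(2,3)
3. t=3 → R at (6,23/2); v=(-2,3)
4. t=1/6 → T at (17/3,12); v=(-2,-3)
5. t=17/6 → L at (0,7/2); v=(2,-3)
6. t=7/6 → B at (7/3,0); v=(2,3)
7. t=11/6 → R at (6,11/2); v=(-2,3)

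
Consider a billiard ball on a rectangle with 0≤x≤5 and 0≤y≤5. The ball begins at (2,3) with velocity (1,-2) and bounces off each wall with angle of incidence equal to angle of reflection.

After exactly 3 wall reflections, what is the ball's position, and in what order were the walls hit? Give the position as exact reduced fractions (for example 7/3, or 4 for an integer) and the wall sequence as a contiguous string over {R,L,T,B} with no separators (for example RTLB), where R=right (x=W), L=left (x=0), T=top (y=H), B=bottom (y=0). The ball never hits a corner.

1. t=3/2 → B at (7/2,0); v=(1,2)
2. t=3/2 → R at (5,3); v=(-1,2)
3. t=1 → T at (4,5); v=(-1,-2)

Final position: (4,5)
Wall sequence: BRT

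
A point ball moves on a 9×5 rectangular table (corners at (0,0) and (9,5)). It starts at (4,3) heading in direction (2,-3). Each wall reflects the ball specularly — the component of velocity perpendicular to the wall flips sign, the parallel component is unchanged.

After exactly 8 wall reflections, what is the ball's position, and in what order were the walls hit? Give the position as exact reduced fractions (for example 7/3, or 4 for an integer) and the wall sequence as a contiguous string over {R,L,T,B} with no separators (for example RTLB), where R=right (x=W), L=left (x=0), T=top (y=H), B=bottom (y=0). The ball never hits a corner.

Final position: (14/3,5)
Wall sequence: BRTBTLBT

1. t=1 → B at (6,0); v=(2,3)
2. t=3/2 → R at (9,9/2); v=(-2,3)
3. t=1/6 → T at (26/3,5); v=(-2,-3)
4. t=5/3 → B at (16/3,0); v=(-2,3)
5. t=5/3 → T at (2,5); v=(-2,-3)
6. t=1 → L at (0,2); v=(2,-3)
7. t=2/3 → B at (4/3,0); v=(2,3)
8. t=5/3 → T at (14/3,5); v=(2,-3)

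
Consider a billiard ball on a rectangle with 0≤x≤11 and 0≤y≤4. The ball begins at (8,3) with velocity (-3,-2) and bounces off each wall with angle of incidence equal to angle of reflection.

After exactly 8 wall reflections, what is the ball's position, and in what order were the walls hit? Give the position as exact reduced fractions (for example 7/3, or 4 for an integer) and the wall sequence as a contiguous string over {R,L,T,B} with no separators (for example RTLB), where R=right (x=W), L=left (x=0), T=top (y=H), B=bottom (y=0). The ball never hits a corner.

Final position: (0,1)
Wall sequence: BLTBRTBL

1. t=3/2 → B at (7/2,0); v=(-3,2)
2. t=7/6 → L at (0,7/3); v=(3,2)
3. t=5/6 → T at (5/2,4); v=(3,-2)
4. t=2 → B at (17/2,0); v=(3,2)
5. t=5/6 → R at (11,5/3); v=(-3,2)
6. t=7/6 → T at (15/2,4); v=(-3,-2)
7. t=2 → B at (3/2,0); v=(-3,2)
8. t=1/2 → L at (0,1); v=(3,2)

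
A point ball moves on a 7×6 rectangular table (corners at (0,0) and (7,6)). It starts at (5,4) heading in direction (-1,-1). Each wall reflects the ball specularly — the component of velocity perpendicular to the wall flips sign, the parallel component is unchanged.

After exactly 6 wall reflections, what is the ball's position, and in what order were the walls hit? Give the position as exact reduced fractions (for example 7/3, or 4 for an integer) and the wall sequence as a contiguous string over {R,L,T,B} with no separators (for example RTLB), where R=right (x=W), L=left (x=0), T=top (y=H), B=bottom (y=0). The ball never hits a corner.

1. t=4 → B at (1,0); v=(-1,1)
2. t=1 → L at (0,1); v=(1,1)
3. t=5 → T at (5,6); v=(1,-1)
4. t=2 → R at (7,4); v=(-1,-1)
5. t=4 → B at (3,0); v=(-1,1)
6. t=3 → L at (0,3); v=(1,1)

Final position: (0,3)
Wall sequence: BLTRBL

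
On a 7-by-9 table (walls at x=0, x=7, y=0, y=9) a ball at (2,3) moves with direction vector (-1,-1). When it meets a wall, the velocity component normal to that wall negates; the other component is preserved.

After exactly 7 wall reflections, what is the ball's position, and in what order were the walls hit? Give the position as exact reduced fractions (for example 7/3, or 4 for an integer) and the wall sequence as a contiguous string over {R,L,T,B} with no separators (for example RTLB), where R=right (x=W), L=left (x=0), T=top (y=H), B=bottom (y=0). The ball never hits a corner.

1. t=2 → L at (0,1); v=(1,-1)
2. t=1 → B at (1,0); v=(1,1)
3. t=6 → R at (7,6); v=(-1,1)
4. t=3 → T at (4,9); v=(-1,-1)
5. t=4 → L at (0,5); v=(1,-1)
6. t=5 → B at (5,0); v=(1,1)
7. t=2 → R at (7,2); v=(-1,1)

Final position: (7,2)
Wall sequence: LBRTLBR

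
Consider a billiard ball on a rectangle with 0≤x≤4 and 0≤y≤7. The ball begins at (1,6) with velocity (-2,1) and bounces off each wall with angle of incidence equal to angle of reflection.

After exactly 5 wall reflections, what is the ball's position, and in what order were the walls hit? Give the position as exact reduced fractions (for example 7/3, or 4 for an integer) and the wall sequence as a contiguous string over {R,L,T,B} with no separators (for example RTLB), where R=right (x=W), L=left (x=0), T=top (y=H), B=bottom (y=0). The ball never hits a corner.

1. t=1/2 → L at (0,13/2); v=(2,1)
2. t=1/2 → T at (1,7); v=(2,-1)
3. t=3/2 → R at (4,11/2); v=(-2,-1)
4. t=2 → L at (0,7/2); v=(2,-1)
5. t=2 → R at (4,3/2); v=(-2,-1)

Final position: (4,3/2)
Wall sequence: LTRLR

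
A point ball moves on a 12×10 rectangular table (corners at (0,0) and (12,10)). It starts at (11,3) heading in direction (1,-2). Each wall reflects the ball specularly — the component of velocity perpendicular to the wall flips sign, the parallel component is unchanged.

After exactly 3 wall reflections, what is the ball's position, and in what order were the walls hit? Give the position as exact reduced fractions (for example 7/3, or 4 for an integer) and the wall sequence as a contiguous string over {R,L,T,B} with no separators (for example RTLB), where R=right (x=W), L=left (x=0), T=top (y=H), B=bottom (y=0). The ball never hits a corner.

1. t=1 → R at (12,1); v=(-1,-2)
2. t=1/2 → B at (23/2,0); v=(-1,2)
3. t=5 → T at (13/2,10); v=(-1,-2)

Final position: (13/2,10)
Wall sequence: RBT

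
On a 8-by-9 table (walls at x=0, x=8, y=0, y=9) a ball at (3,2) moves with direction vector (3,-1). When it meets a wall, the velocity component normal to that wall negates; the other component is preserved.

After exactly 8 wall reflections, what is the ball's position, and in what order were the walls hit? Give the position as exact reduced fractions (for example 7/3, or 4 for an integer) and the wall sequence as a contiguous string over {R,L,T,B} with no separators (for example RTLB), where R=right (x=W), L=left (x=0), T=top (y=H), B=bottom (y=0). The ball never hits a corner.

Final position: (0,5)
Wall sequence: RBLRLTRL

1. t=5/3 → R at (8,1/3); v=(-3,-1)
2. t=1/3 → B at (7,0); v=(-3,1)
3. t=7/3 → L at (0,7/3); v=(3,1)
4. t=8/3 → R at (8,5); v=(-3,1)
5. t=8/3 → L at (0,23/3); v=(3,1)
6. t=4/3 → T at (4,9); v=(3,-1)
7. t=4/3 → R at (8,23/3); v=(-3,-1)
8. t=8/3 → L at (0,5); v=(3,-1)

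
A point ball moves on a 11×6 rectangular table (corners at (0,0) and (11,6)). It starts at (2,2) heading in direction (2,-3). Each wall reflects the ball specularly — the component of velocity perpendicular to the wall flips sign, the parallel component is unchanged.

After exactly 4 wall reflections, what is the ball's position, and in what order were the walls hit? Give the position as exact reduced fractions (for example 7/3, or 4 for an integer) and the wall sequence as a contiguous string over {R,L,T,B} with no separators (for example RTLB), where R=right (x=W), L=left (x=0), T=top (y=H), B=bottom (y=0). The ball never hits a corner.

Final position: (32/3,0)
Wall sequence: BTRB

1. t=2/3 → B at (10/3,0); v=(2,3)
2. t=2 → T at (22/3,6); v=(2,-3)
3. t=11/6 → R at (11,1/2); v=(-2,-3)
4. t=1/6 → B at (32/3,0); v=(-2,3)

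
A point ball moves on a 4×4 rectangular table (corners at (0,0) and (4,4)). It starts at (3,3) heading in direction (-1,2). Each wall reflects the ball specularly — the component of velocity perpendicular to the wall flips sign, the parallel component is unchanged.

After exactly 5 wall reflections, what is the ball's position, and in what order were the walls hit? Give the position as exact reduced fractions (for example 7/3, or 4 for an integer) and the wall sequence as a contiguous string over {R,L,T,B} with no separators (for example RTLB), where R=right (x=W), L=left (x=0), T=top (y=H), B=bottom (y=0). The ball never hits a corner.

1. t=1/2 → T at (5/2,4); v=(-1,-2)
2. t=2 → B at (1/2,0); v=(-1,2)
3. t=1/2 → L at (0,1); v=(1,2)
4. t=3/2 → T at (3/2,4); v=(1,-2)
5. t=2 → B at (7/2,0); v=(1,2)

Final position: (7/2,0)
Wall sequence: TBLTB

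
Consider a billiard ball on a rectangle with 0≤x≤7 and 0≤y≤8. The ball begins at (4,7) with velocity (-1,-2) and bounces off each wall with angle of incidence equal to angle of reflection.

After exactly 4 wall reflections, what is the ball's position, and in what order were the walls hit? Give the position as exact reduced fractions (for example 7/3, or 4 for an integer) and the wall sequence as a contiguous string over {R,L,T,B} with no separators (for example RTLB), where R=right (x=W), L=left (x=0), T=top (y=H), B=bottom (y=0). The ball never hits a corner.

Final position: (7,1)
Wall sequence: BLTR

1. t=7/2 → B at (1/2,0); v=(-1,2)
2. t=1/2 → L at (0,1); v=(1,2)
3. t=7/2 → T at (7/2,8); v=(1,-2)
4. t=7/2 → R at (7,1); v=(-1,-2)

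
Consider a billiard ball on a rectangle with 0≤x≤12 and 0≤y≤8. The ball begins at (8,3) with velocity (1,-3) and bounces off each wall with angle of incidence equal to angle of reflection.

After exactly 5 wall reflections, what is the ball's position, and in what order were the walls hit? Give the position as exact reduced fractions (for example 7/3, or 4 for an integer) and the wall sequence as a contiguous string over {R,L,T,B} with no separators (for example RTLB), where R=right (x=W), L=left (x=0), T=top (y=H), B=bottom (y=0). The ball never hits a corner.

1. t=1 → B at (9,0); v=(1,3)
2. t=8/3 → T at (35/3,8); v=(1,-3)
3. t=1/3 → R at (12,7); v=(-1,-3)
4. t=7/3 → B at (29/3,0); v=(-1,3)
5. t=8/3 → T at (7,8); v=(-1,-3)

Final position: (7,8)
Wall sequence: BTRBT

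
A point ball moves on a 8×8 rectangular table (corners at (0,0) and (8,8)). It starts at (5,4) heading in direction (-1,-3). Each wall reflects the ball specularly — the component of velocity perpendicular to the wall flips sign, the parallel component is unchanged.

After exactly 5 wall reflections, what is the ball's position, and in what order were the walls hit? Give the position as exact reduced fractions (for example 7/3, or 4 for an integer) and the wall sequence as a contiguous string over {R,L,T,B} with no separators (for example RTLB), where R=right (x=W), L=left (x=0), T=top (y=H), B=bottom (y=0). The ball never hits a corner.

Final position: (13/3,8)
Wall sequence: BTLBT

1. t=4/3 → B at (11/3,0); v=(-1,3)
2. t=8/3 → T at (1,8); v=(-1,-3)
3. t=1 → L at (0,5); v=(1,-3)
4. t=5/3 → B at (5/3,0); v=(1,3)
5. t=8/3 → T at (13/3,8); v=(1,-3)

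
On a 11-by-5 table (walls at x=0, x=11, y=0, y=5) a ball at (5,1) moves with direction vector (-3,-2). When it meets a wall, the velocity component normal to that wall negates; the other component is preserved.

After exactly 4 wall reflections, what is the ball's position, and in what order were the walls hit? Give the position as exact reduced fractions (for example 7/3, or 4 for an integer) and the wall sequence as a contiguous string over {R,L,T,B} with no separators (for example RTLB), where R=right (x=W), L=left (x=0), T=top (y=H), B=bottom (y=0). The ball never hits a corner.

1. t=1/2 → B at (7/2,0); v=(-3,2)
2. t=7/6 → L at (0,7/3); v=(3,2)
3. t=4/3 → T at (4,5); v=(3,-2)
4. t=7/3 → R at (11,1/3); v=(-3,-2)

Final position: (11,1/3)
Wall sequence: BLTR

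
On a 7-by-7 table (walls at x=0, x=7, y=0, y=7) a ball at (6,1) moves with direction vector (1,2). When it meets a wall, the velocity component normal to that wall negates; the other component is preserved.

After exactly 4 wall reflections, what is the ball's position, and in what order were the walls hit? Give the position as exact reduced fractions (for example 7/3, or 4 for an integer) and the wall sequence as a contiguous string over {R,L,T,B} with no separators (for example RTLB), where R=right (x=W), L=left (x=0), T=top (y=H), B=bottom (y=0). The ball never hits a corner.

Final position: (0,3)
Wall sequence: RTBL

1. t=1 → R at (7,3); v=(-1,2)
2. t=2 → T at (5,7); v=(-1,-2)
3. t=7/2 → B at (3/2,0); v=(-1,2)
4. t=3/2 → L at (0,3); v=(1,2)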